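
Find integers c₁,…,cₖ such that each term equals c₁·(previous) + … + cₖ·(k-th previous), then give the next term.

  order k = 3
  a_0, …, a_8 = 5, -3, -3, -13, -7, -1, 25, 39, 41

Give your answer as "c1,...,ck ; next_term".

  a_3 = 1·-3 + 0·-3 + -2·5 = -13
  a_4 = 1·-13 + 0·-3 + -2·-3 = -7
  a_5 = 1·-7 + 0·-13 + -2·-3 = -1
  a_6 = 1·-1 + 0·-7 + -2·-13 = 25
  a_7 = 1·25 + 0·-1 + -2·-7 = 39
  a_8 = 1·39 + 0·25 + -2·-1 = 41
  a_9 = 1·41 + 0·39 + -2·25 = -9

1,0,-2 ; -9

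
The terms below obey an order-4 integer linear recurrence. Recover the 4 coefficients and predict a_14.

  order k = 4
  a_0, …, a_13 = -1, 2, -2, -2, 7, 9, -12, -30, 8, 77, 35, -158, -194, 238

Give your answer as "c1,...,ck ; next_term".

1,-3,1,-1 ; 627

  a_4 = 1·-2 + -3·-2 + 1·2 + -1·-1 = 7
  a_5 = 1·7 + -3·-2 + 1·-2 + -1·2 = 9
  a_6 = 1·9 + -3·7 + 1·-2 + -1·-2 = -12
  a_7 = 1·-12 + -3·9 + 1·7 + -1·-2 = -30
  a_8 = 1·-30 + -3·-12 + 1·9 + -1·7 = 8
  a_9 = 1·8 + -3·-30 + 1·-12 + -1·9 = 77
  a_10 = 1·77 + -3·8 + 1·-30 + -1·-12 = 35
  a_11 = 1·35 + -3·77 + 1·8 + -1·-30 = -158
  a_12 = 1·-158 + -3·35 + 1·77 + -1·8 = -194
  a_13 = 1·-194 + -3·-158 + 1·35 + -1·77 = 238
  a_14 = 1·238 + -3·-194 + 1·-158 + -1·35 = 627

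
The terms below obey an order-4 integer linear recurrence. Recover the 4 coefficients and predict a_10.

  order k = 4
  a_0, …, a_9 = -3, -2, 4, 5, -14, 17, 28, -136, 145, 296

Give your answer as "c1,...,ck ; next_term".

  a_4 = -1·5 + -3·4 + 3·-2 + -3·-3 = -14
  a_5 = -1·-14 + -3·5 + 3·4 + -3·-2 = 17
  a_6 = -1·17 + -3·-14 + 3·5 + -3·4 = 28
  a_7 = -1·28 + -3·17 + 3·-14 + -3·5 = -136
  a_8 = -1·-136 + -3·28 + 3·17 + -3·-14 = 145
  a_9 = -1·145 + -3·-136 + 3·28 + -3·17 = 296
  a_10 = -1·296 + -3·145 + 3·-136 + -3·28 = -1223

-1,-3,3,-3 ; -1223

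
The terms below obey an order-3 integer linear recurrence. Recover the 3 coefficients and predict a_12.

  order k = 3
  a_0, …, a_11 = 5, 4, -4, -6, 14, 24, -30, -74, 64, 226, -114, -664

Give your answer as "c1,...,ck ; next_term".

  a_3 = 1·-4 + -3·4 + 2·5 = -6
  a_4 = 1·-6 + -3·-4 + 2·4 = 14
  a_5 = 1·14 + -3·-6 + 2·-4 = 24
  a_6 = 1·24 + -3·14 + 2·-6 = -30
  a_7 = 1·-30 + -3·24 + 2·14 = -74
  a_8 = 1·-74 + -3·-30 + 2·24 = 64
  a_9 = 1·64 + -3·-74 + 2·-30 = 226
  a_10 = 1·226 + -3·64 + 2·-74 = -114
  a_11 = 1·-114 + -3·226 + 2·64 = -664
  a_12 = 1·-664 + -3·-114 + 2·226 = 130

1,-3,2 ; 130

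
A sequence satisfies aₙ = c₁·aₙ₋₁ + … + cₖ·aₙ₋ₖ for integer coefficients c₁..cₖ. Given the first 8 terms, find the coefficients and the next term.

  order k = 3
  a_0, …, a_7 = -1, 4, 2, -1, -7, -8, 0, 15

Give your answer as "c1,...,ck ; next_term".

  a_3 = 1·2 + -1·4 + -1·-1 = -1
  a_4 = 1·-1 + -1·2 + -1·4 = -7
  a_5 = 1·-7 + -1·-1 + -1·2 = -8
  a_6 = 1·-8 + -1·-7 + -1·-1 = 0
  a_7 = 1·0 + -1·-8 + -1·-7 = 15
  a_8 = 1·15 + -1·0 + -1·-8 = 23

1,-1,-1 ; 23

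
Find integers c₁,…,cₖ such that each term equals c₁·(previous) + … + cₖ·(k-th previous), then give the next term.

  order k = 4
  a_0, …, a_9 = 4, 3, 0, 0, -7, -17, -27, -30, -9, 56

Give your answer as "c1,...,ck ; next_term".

2,-1,-1,-1 ; 178

  a_4 = 2·0 + -1·0 + -1·3 + -1·4 = -7
  a_5 = 2·-7 + -1·0 + -1·0 + -1·3 = -17
  a_6 = 2·-17 + -1·-7 + -1·0 + -1·0 = -27
  a_7 = 2·-27 + -1·-17 + -1·-7 + -1·0 = -30
  a_8 = 2·-30 + -1·-27 + -1·-17 + -1·-7 = -9
  a_9 = 2·-9 + -1·-30 + -1·-27 + -1·-17 = 56
  a_10 = 2·56 + -1·-9 + -1·-30 + -1·-27 = 178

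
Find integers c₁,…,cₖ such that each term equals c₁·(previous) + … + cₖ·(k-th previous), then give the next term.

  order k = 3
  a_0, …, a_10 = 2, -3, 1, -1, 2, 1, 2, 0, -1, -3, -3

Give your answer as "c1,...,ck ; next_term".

  a_3 = 1·1 + 0·-3 + -1·2 = -1
  a_4 = 1·-1 + 0·1 + -1·-3 = 2
  a_5 = 1·2 + 0·-1 + -1·1 = 1
  a_6 = 1·1 + 0·2 + -1·-1 = 2
  a_7 = 1·2 + 0·1 + -1·2 = 0
  a_8 = 1·0 + 0·2 + -1·1 = -1
  a_9 = 1·-1 + 0·0 + -1·2 = -3
  a_10 = 1·-3 + 0·-1 + -1·0 = -3
  a_11 = 1·-3 + 0·-3 + -1·-1 = -2

1,0,-1 ; -2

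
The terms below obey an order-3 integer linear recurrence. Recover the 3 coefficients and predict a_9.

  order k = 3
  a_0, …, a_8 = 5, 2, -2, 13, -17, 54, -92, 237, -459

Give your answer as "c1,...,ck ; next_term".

-1,3,1 ; 1078

  a_3 = -1·-2 + 3·2 + 1·5 = 13
  a_4 = -1·13 + 3·-2 + 1·2 = -17
  a_5 = -1·-17 + 3·13 + 1·-2 = 54
  a_6 = -1·54 + 3·-17 + 1·13 = -92
  a_7 = -1·-92 + 3·54 + 1·-17 = 237
  a_8 = -1·237 + 3·-92 + 1·54 = -459
  a_9 = -1·-459 + 3·237 + 1·-92 = 1078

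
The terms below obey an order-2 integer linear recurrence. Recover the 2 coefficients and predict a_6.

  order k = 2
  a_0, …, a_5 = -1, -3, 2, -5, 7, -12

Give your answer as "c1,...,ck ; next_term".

-1,1 ; 19

  a_2 = -1·-3 + 1·-1 = 2
  a_3 = -1·2 + 1·-3 = -5
  a_4 = -1·-5 + 1·2 = 7
  a_5 = -1·7 + 1·-5 = -12
  a_6 = -1·-12 + 1·7 = 19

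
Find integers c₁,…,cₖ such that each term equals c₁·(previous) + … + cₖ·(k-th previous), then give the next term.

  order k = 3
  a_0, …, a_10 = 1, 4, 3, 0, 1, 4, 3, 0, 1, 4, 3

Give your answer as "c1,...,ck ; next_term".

  a_3 = 1·3 + -1·4 + 1·1 = 0
  a_4 = 1·0 + -1·3 + 1·4 = 1
  a_5 = 1·1 + -1·0 + 1·3 = 4
  a_6 = 1·4 + -1·1 + 1·0 = 3
  a_7 = 1·3 + -1·4 + 1·1 = 0
  a_8 = 1·0 + -1·3 + 1·4 = 1
  a_9 = 1·1 + -1·0 + 1·3 = 4
  a_10 = 1·4 + -1·1 + 1·0 = 3
  a_11 = 1·3 + -1·4 + 1·1 = 0

1,-1,1 ; 0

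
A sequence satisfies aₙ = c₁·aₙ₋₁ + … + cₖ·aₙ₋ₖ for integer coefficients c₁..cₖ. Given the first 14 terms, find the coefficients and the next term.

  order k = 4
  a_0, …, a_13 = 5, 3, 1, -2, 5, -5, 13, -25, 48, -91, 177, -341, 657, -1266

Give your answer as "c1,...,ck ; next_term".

-1,1,-1,1 ; 2441

  a_4 = -1·-2 + 1·1 + -1·3 + 1·5 = 5
  a_5 = -1·5 + 1·-2 + -1·1 + 1·3 = -5
  a_6 = -1·-5 + 1·5 + -1·-2 + 1·1 = 13
  a_7 = -1·13 + 1·-5 + -1·5 + 1·-2 = -25
  a_8 = -1·-25 + 1·13 + -1·-5 + 1·5 = 48
  a_9 = -1·48 + 1·-25 + -1·13 + 1·-5 = -91
  a_10 = -1·-91 + 1·48 + -1·-25 + 1·13 = 177
  a_11 = -1·177 + 1·-91 + -1·48 + 1·-25 = -341
  a_12 = -1·-341 + 1·177 + -1·-91 + 1·48 = 657
  a_13 = -1·657 + 1·-341 + -1·177 + 1·-91 = -1266
  a_14 = -1·-1266 + 1·657 + -1·-341 + 1·177 = 2441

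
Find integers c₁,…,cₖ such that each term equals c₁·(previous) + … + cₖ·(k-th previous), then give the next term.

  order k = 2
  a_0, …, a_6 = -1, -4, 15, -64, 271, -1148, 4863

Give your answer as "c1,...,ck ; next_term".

  a_2 = -4·-4 + 1·-1 = 15
  a_3 = -4·15 + 1·-4 = -64
  a_4 = -4·-64 + 1·15 = 271
  a_5 = -4·271 + 1·-64 = -1148
  a_6 = -4·-1148 + 1·271 = 4863
  a_7 = -4·4863 + 1·-1148 = -20600

-4,1 ; -20600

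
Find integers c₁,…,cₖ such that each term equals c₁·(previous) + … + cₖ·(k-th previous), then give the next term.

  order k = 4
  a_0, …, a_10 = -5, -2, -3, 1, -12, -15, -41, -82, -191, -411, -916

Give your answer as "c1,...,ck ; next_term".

  a_4 = 1·1 + 2·-3 + 1·-2 + 1·-5 = -12
  a_5 = 1·-12 + 2·1 + 1·-3 + 1·-2 = -15
  a_6 = 1·-15 + 2·-12 + 1·1 + 1·-3 = -41
  a_7 = 1·-41 + 2·-15 + 1·-12 + 1·1 = -82
  a_8 = 1·-82 + 2·-41 + 1·-15 + 1·-12 = -191
  a_9 = 1·-191 + 2·-82 + 1·-41 + 1·-15 = -411
  a_10 = 1·-411 + 2·-191 + 1·-82 + 1·-41 = -916
  a_11 = 1·-916 + 2·-411 + 1·-191 + 1·-82 = -2011

1,2,1,1 ; -2011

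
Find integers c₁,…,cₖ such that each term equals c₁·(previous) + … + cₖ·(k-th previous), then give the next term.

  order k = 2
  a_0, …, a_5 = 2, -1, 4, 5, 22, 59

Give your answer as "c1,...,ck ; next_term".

  a_2 = 2·-1 + 3·2 = 4
  a_3 = 2·4 + 3·-1 = 5
  a_4 = 2·5 + 3·4 = 22
  a_5 = 2·22 + 3·5 = 59
  a_6 = 2·59 + 3·22 = 184

2,3 ; 184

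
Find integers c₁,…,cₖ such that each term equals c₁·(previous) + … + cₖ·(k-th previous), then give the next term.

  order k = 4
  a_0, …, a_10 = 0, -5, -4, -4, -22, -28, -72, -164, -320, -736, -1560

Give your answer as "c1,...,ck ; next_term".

1,2,2,-2 ; -3344

  a_4 = 1·-4 + 2·-4 + 2·-5 + -2·0 = -22
  a_5 = 1·-22 + 2·-4 + 2·-4 + -2·-5 = -28
  a_6 = 1·-28 + 2·-22 + 2·-4 + -2·-4 = -72
  a_7 = 1·-72 + 2·-28 + 2·-22 + -2·-4 = -164
  a_8 = 1·-164 + 2·-72 + 2·-28 + -2·-22 = -320
  a_9 = 1·-320 + 2·-164 + 2·-72 + -2·-28 = -736
  a_10 = 1·-736 + 2·-320 + 2·-164 + -2·-72 = -1560
  a_11 = 1·-1560 + 2·-736 + 2·-320 + -2·-164 = -3344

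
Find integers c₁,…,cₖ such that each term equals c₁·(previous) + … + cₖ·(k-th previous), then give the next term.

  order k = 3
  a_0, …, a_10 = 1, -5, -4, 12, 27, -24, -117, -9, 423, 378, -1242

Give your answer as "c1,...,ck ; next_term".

0,-3,-3 ; -2403

  a_3 = 0·-4 + -3·-5 + -3·1 = 12
  a_4 = 0·12 + -3·-4 + -3·-5 = 27
  a_5 = 0·27 + -3·12 + -3·-4 = -24
  a_6 = 0·-24 + -3·27 + -3·12 = -117
  a_7 = 0·-117 + -3·-24 + -3·27 = -9
  a_8 = 0·-9 + -3·-117 + -3·-24 = 423
  a_9 = 0·423 + -3·-9 + -3·-117 = 378
  a_10 = 0·378 + -3·423 + -3·-9 = -1242
  a_11 = 0·-1242 + -3·378 + -3·423 = -2403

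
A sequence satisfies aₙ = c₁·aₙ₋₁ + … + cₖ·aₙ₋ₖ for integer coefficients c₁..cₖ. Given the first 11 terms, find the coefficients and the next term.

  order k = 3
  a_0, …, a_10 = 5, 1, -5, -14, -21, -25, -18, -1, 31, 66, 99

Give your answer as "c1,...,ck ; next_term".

1,1,-2 ; 103

  a_3 = 1·-5 + 1·1 + -2·5 = -14
  a_4 = 1·-14 + 1·-5 + -2·1 = -21
  a_5 = 1·-21 + 1·-14 + -2·-5 = -25
  a_6 = 1·-25 + 1·-21 + -2·-14 = -18
  a_7 = 1·-18 + 1·-25 + -2·-21 = -1
  a_8 = 1·-1 + 1·-18 + -2·-25 = 31
  a_9 = 1·31 + 1·-1 + -2·-18 = 66
  a_10 = 1·66 + 1·31 + -2·-1 = 99
  a_11 = 1·99 + 1·66 + -2·31 = 103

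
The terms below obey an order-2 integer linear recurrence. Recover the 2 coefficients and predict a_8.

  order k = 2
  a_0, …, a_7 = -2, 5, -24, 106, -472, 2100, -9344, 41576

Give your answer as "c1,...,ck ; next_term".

-4,2 ; -184992

  a_2 = -4·5 + 2·-2 = -24
  a_3 = -4·-24 + 2·5 = 106
  a_4 = -4·106 + 2·-24 = -472
  a_5 = -4·-472 + 2·106 = 2100
  a_6 = -4·2100 + 2·-472 = -9344
  a_7 = -4·-9344 + 2·2100 = 41576
  a_8 = -4·41576 + 2·-9344 = -184992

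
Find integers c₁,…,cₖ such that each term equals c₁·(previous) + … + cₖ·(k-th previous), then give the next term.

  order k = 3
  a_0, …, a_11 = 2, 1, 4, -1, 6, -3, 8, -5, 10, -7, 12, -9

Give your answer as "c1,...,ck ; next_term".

  a_3 = -1·4 + 1·1 + 1·2 = -1
  a_4 = -1·-1 + 1·4 + 1·1 = 6
  a_5 = -1·6 + 1·-1 + 1·4 = -3
  a_6 = -1·-3 + 1·6 + 1·-1 = 8
  a_7 = -1·8 + 1·-3 + 1·6 = -5
  a_8 = -1·-5 + 1·8 + 1·-3 = 10
  a_9 = -1·10 + 1·-5 + 1·8 = -7
  a_10 = -1·-7 + 1·10 + 1·-5 = 12
  a_11 = -1·12 + 1·-7 + 1·10 = -9
  a_12 = -1·-9 + 1·12 + 1·-7 = 14

-1,1,1 ; 14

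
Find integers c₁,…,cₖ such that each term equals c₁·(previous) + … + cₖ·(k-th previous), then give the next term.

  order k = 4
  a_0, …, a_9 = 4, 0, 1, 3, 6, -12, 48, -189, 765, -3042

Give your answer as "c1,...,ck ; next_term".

-3,3,-3,3 ; 12132

  a_4 = -3·3 + 3·1 + -3·0 + 3·4 = 6
  a_5 = -3·6 + 3·3 + -3·1 + 3·0 = -12
  a_6 = -3·-12 + 3·6 + -3·3 + 3·1 = 48
  a_7 = -3·48 + 3·-12 + -3·6 + 3·3 = -189
  a_8 = -3·-189 + 3·48 + -3·-12 + 3·6 = 765
  a_9 = -3·765 + 3·-189 + -3·48 + 3·-12 = -3042
  a_10 = -3·-3042 + 3·765 + -3·-189 + 3·48 = 12132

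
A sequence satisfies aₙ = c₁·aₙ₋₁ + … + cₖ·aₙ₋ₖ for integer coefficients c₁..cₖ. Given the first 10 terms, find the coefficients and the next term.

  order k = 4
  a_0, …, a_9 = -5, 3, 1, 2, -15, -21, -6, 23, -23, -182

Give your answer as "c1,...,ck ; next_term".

  a_4 = 2·2 + -2·1 + 1·3 + 4·-5 = -15
  a_5 = 2·-15 + -2·2 + 1·1 + 4·3 = -21
  a_6 = 2·-21 + -2·-15 + 1·2 + 4·1 = -6
  a_7 = 2·-6 + -2·-21 + 1·-15 + 4·2 = 23
  a_8 = 2·23 + -2·-6 + 1·-21 + 4·-15 = -23
  a_9 = 2·-23 + -2·23 + 1·-6 + 4·-21 = -182
  a_10 = 2·-182 + -2·-23 + 1·23 + 4·-6 = -319

2,-2,1,4 ; -319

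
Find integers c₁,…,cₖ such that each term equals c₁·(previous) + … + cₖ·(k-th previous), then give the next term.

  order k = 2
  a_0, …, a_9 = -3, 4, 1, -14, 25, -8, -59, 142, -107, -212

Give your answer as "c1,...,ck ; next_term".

  a_2 = -2·4 + -3·-3 = 1
  a_3 = -2·1 + -3·4 = -14
  a_4 = -2·-14 + -3·1 = 25
  a_5 = -2·25 + -3·-14 = -8
  a_6 = -2·-8 + -3·25 = -59
  a_7 = -2·-59 + -3·-8 = 142
  a_8 = -2·142 + -3·-59 = -107
  a_9 = -2·-107 + -3·142 = -212
  a_10 = -2·-212 + -3·-107 = 745

-2,-3 ; 745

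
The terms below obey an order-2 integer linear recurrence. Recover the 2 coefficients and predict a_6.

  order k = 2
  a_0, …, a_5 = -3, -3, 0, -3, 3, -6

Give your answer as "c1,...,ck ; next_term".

  a_2 = -1·-3 + 1·-3 = 0
  a_3 = -1·0 + 1·-3 = -3
  a_4 = -1·-3 + 1·0 = 3
  a_5 = -1·3 + 1·-3 = -6
  a_6 = -1·-6 + 1·3 = 9

-1,1 ; 9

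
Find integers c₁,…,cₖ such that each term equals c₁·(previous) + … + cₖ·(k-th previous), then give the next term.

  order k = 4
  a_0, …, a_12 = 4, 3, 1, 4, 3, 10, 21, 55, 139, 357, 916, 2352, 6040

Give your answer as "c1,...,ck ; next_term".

  a_4 = 2·4 + 2·1 + -1·3 + -1·4 = 3
  a_5 = 2·3 + 2·4 + -1·1 + -1·3 = 10
  a_6 = 2·10 + 2·3 + -1·4 + -1·1 = 21
  a_7 = 2·21 + 2·10 + -1·3 + -1·4 = 55
  a_8 = 2·55 + 2·21 + -1·10 + -1·3 = 139
  a_9 = 2·139 + 2·55 + -1·21 + -1·10 = 357
  a_10 = 2·357 + 2·139 + -1·55 + -1·21 = 916
  a_11 = 2·916 + 2·357 + -1·139 + -1·55 = 2352
  a_12 = 2·2352 + 2·916 + -1·357 + -1·139 = 6040
  a_13 = 2·6040 + 2·2352 + -1·916 + -1·357 = 15511

2,2,-1,-1 ; 15511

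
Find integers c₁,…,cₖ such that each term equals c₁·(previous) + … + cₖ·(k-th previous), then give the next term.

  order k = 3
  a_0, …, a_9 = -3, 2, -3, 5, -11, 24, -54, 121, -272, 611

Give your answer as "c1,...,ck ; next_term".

  a_3 = -2·-3 + 1·2 + 1·-3 = 5
  a_4 = -2·5 + 1·-3 + 1·2 = -11
  a_5 = -2·-11 + 1·5 + 1·-3 = 24
  a_6 = -2·24 + 1·-11 + 1·5 = -54
  a_7 = -2·-54 + 1·24 + 1·-11 = 121
  a_8 = -2·121 + 1·-54 + 1·24 = -272
  a_9 = -2·-272 + 1·121 + 1·-54 = 611
  a_10 = -2·611 + 1·-272 + 1·121 = -1373

-2,1,1 ; -1373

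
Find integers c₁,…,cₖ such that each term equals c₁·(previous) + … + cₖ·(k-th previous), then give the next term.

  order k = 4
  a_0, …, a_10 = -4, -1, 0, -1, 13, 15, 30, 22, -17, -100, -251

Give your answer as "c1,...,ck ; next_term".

  a_4 = 1·-1 + 1·0 + -2·-1 + -3·-4 = 13
  a_5 = 1·13 + 1·-1 + -2·0 + -3·-1 = 15
  a_6 = 1·15 + 1·13 + -2·-1 + -3·0 = 30
  a_7 = 1·30 + 1·15 + -2·13 + -3·-1 = 22
  a_8 = 1·22 + 1·30 + -2·15 + -3·13 = -17
  a_9 = 1·-17 + 1·22 + -2·30 + -3·15 = -100
  a_10 = 1·-100 + 1·-17 + -2·22 + -3·30 = -251
  a_11 = 1·-251 + 1·-100 + -2·-17 + -3·22 = -383

1,1,-2,-3 ; -383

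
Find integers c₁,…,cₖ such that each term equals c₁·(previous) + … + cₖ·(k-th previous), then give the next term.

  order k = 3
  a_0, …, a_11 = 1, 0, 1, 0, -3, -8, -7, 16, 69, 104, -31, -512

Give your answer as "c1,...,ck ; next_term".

  a_3 = 2·1 + -3·0 + -2·1 = 0
  a_4 = 2·0 + -3·1 + -2·0 = -3
  a_5 = 2·-3 + -3·0 + -2·1 = -8
  a_6 = 2·-8 + -3·-3 + -2·0 = -7
  a_7 = 2·-7 + -3·-8 + -2·-3 = 16
  a_8 = 2·16 + -3·-7 + -2·-8 = 69
  a_9 = 2·69 + -3·16 + -2·-7 = 104
  a_10 = 2·104 + -3·69 + -2·16 = -31
  a_11 = 2·-31 + -3·104 + -2·69 = -512
  a_12 = 2·-512 + -3·-31 + -2·104 = -1139

2,-3,-2 ; -1139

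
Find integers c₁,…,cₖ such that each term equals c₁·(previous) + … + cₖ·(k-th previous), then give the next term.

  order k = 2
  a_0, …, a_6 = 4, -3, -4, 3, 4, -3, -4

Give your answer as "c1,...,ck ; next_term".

0,-1 ; 3

  a_2 = 0·-3 + -1·4 = -4
  a_3 = 0·-4 + -1·-3 = 3
  a_4 = 0·3 + -1·-4 = 4
  a_5 = 0·4 + -1·3 = -3
  a_6 = 0·-3 + -1·4 = -4
  a_7 = 0·-4 + -1·-3 = 3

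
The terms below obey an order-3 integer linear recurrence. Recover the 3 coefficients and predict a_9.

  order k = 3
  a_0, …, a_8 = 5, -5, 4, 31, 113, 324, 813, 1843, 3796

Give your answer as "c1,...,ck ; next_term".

  a_3 = 4·4 + -4·-5 + -1·5 = 31
  a_4 = 4·31 + -4·4 + -1·-5 = 113
  a_5 = 4·113 + -4·31 + -1·4 = 324
  a_6 = 4·324 + -4·113 + -1·31 = 813
  a_7 = 4·813 + -4·324 + -1·113 = 1843
  a_8 = 4·1843 + -4·813 + -1·324 = 3796
  a_9 = 4·3796 + -4·1843 + -1·813 = 6999

4,-4,-1 ; 6999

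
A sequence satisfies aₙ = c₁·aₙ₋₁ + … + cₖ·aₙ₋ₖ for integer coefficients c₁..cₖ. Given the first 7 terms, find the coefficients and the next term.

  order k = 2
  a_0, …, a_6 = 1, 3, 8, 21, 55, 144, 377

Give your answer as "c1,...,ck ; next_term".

3,-1 ; 987

  a_2 = 3·3 + -1·1 = 8
  a_3 = 3·8 + -1·3 = 21
  a_4 = 3·21 + -1·8 = 55
  a_5 = 3·55 + -1·21 = 144
  a_6 = 3·144 + -1·55 = 377
  a_7 = 3·377 + -1·144 = 987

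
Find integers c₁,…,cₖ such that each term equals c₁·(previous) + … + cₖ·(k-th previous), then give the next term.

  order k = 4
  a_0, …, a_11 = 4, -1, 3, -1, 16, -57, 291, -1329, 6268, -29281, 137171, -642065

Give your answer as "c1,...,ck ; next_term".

  a_4 = -4·-1 + 4·3 + 4·-1 + 1·4 = 16
  a_5 = -4·16 + 4·-1 + 4·3 + 1·-1 = -57
  a_6 = -4·-57 + 4·16 + 4·-1 + 1·3 = 291
  a_7 = -4·291 + 4·-57 + 4·16 + 1·-1 = -1329
  a_8 = -4·-1329 + 4·291 + 4·-57 + 1·16 = 6268
  a_9 = -4·6268 + 4·-1329 + 4·291 + 1·-57 = -29281
  a_10 = -4·-29281 + 4·6268 + 4·-1329 + 1·291 = 137171
  a_11 = -4·137171 + 4·-29281 + 4·6268 + 1·-1329 = -642065
  a_12 = -4·-642065 + 4·137171 + 4·-29281 + 1·6268 = 3006088

-4,4,4,1 ; 3006088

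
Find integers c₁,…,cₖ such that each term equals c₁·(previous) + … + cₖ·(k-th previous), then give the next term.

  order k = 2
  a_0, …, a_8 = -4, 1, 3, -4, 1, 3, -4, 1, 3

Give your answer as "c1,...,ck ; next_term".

  a_2 = -1·1 + -1·-4 = 3
  a_3 = -1·3 + -1·1 = -4
  a_4 = -1·-4 + -1·3 = 1
  a_5 = -1·1 + -1·-4 = 3
  a_6 = -1·3 + -1·1 = -4
  a_7 = -1·-4 + -1·3 = 1
  a_8 = -1·1 + -1·-4 = 3
  a_9 = -1·3 + -1·1 = -4

-1,-1 ; -4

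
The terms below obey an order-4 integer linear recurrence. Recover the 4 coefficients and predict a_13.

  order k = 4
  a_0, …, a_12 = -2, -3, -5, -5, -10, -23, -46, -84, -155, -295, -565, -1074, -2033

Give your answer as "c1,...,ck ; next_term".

2,-1,1,1 ; -3852

  a_4 = 2·-5 + -1·-5 + 1·-3 + 1·-2 = -10
  a_5 = 2·-10 + -1·-5 + 1·-5 + 1·-3 = -23
  a_6 = 2·-23 + -1·-10 + 1·-5 + 1·-5 = -46
  a_7 = 2·-46 + -1·-23 + 1·-10 + 1·-5 = -84
  a_8 = 2·-84 + -1·-46 + 1·-23 + 1·-10 = -155
  a_9 = 2·-155 + -1·-84 + 1·-46 + 1·-23 = -295
  a_10 = 2·-295 + -1·-155 + 1·-84 + 1·-46 = -565
  a_11 = 2·-565 + -1·-295 + 1·-155 + 1·-84 = -1074
  a_12 = 2·-1074 + -1·-565 + 1·-295 + 1·-155 = -2033
  a_13 = 2·-2033 + -1·-1074 + 1·-565 + 1·-295 = -3852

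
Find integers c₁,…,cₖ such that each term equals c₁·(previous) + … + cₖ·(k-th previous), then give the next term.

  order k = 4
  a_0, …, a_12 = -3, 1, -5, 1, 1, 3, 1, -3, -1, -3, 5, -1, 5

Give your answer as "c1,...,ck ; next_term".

  a_4 = -1·1 + 0·-5 + -1·1 + -1·-3 = 1
  a_5 = -1·1 + 0·1 + -1·-5 + -1·1 = 3
  a_6 = -1·3 + 0·1 + -1·1 + -1·-5 = 1
  a_7 = -1·1 + 0·3 + -1·1 + -1·1 = -3
  a_8 = -1·-3 + 0·1 + -1·3 + -1·1 = -1
  a_9 = -1·-1 + 0·-3 + -1·1 + -1·3 = -3
  a_10 = -1·-3 + 0·-1 + -1·-3 + -1·1 = 5
  a_11 = -1·5 + 0·-3 + -1·-1 + -1·-3 = -1
  a_12 = -1·-1 + 0·5 + -1·-3 + -1·-1 = 5
  a_13 = -1·5 + 0·-1 + -1·5 + -1·-3 = -7

-1,0,-1,-1 ; -7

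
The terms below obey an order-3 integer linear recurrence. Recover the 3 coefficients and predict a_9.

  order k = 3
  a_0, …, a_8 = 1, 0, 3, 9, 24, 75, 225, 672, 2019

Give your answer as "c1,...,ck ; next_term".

2,2,3 ; 6057

  a_3 = 2·3 + 2·0 + 3·1 = 9
  a_4 = 2·9 + 2·3 + 3·0 = 24
  a_5 = 2·24 + 2·9 + 3·3 = 75
  a_6 = 2·75 + 2·24 + 3·9 = 225
  a_7 = 2·225 + 2·75 + 3·24 = 672
  a_8 = 2·672 + 2·225 + 3·75 = 2019
  a_9 = 2·2019 + 2·672 + 3·225 = 6057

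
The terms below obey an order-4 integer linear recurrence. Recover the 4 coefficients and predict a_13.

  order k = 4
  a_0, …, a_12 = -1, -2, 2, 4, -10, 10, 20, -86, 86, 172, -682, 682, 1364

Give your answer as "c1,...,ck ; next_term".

-1,-3,2,-4 ; -5462

  a_4 = -1·4 + -3·2 + 2·-2 + -4·-1 = -10
  a_5 = -1·-10 + -3·4 + 2·2 + -4·-2 = 10
  a_6 = -1·10 + -3·-10 + 2·4 + -4·2 = 20
  a_7 = -1·20 + -3·10 + 2·-10 + -4·4 = -86
  a_8 = -1·-86 + -3·20 + 2·10 + -4·-10 = 86
  a_9 = -1·86 + -3·-86 + 2·20 + -4·10 = 172
  a_10 = -1·172 + -3·86 + 2·-86 + -4·20 = -682
  a_11 = -1·-682 + -3·172 + 2·86 + -4·-86 = 682
  a_12 = -1·682 + -3·-682 + 2·172 + -4·86 = 1364
  a_13 = -1·1364 + -3·682 + 2·-682 + -4·172 = -5462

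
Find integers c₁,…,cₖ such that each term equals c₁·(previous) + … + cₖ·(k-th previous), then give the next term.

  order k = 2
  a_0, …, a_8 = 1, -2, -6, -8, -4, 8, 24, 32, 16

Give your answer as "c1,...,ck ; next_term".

  a_2 = 2·-2 + -2·1 = -6
  a_3 = 2·-6 + -2·-2 = -8
  a_4 = 2·-8 + -2·-6 = -4
  a_5 = 2·-4 + -2·-8 = 8
  a_6 = 2·8 + -2·-4 = 24
  a_7 = 2·24 + -2·8 = 32
  a_8 = 2·32 + -2·24 = 16
  a_9 = 2·16 + -2·32 = -32

2,-2 ; -32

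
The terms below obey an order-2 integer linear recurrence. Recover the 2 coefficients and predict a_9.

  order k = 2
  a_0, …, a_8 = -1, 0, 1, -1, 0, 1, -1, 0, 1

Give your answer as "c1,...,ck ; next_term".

  a_2 = -1·0 + -1·-1 = 1
  a_3 = -1·1 + -1·0 = -1
  a_4 = -1·-1 + -1·1 = 0
  a_5 = -1·0 + -1·-1 = 1
  a_6 = -1·1 + -1·0 = -1
  a_7 = -1·-1 + -1·1 = 0
  a_8 = -1·0 + -1·-1 = 1
  a_9 = -1·1 + -1·0 = -1

-1,-1 ; -1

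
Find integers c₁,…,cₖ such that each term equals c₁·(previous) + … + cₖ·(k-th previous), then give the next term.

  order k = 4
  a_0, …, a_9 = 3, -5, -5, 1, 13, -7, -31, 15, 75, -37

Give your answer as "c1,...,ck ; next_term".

  a_4 = 0·1 + -2·-5 + 0·-5 + 1·3 = 13
  a_5 = 0·13 + -2·1 + 0·-5 + 1·-5 = -7
  a_6 = 0·-7 + -2·13 + 0·1 + 1·-5 = -31
  a_7 = 0·-31 + -2·-7 + 0·13 + 1·1 = 15
  a_8 = 0·15 + -2·-31 + 0·-7 + 1·13 = 75
  a_9 = 0·75 + -2·15 + 0·-31 + 1·-7 = -37
  a_10 = 0·-37 + -2·75 + 0·15 + 1·-31 = -181

0,-2,0,1 ; -181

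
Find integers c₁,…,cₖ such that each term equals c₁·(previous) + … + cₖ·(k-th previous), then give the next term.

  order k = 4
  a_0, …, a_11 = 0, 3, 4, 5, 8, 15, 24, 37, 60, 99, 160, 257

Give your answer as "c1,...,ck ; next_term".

  a_4 = 1·5 + 0·4 + 1·3 + 1·0 = 8
  a_5 = 1·8 + 0·5 + 1·4 + 1·3 = 15
  a_6 = 1·15 + 0·8 + 1·5 + 1·4 = 24
  a_7 = 1·24 + 0·15 + 1·8 + 1·5 = 37
  a_8 = 1·37 + 0·24 + 1·15 + 1·8 = 60
  a_9 = 1·60 + 0·37 + 1·24 + 1·15 = 99
  a_10 = 1·99 + 0·60 + 1·37 + 1·24 = 160
  a_11 = 1·160 + 0·99 + 1·60 + 1·37 = 257
  a_12 = 1·257 + 0·160 + 1·99 + 1·60 = 416

1,0,1,1 ; 416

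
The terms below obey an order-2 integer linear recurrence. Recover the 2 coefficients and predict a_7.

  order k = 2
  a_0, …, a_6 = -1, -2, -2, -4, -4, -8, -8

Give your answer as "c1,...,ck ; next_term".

0,2 ; -16

  a_2 = 0·-2 + 2·-1 = -2
  a_3 = 0·-2 + 2·-2 = -4
  a_4 = 0·-4 + 2·-2 = -4
  a_5 = 0·-4 + 2·-4 = -8
  a_6 = 0·-8 + 2·-4 = -8
  a_7 = 0·-8 + 2·-8 = -16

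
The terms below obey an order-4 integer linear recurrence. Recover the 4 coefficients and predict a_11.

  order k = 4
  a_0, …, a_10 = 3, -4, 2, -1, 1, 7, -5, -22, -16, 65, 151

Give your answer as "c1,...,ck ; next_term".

  a_4 = 0·-1 + -3·2 + -4·-4 + -3·3 = 1
  a_5 = 0·1 + -3·-1 + -4·2 + -3·-4 = 7
  a_6 = 0·7 + -3·1 + -4·-1 + -3·2 = -5
  a_7 = 0·-5 + -3·7 + -4·1 + -3·-1 = -22
  a_8 = 0·-22 + -3·-5 + -4·7 + -3·1 = -16
  a_9 = 0·-16 + -3·-22 + -4·-5 + -3·7 = 65
  a_10 = 0·65 + -3·-16 + -4·-22 + -3·-5 = 151
  a_11 = 0·151 + -3·65 + -4·-16 + -3·-22 = -65

0,-3,-4,-3 ; -65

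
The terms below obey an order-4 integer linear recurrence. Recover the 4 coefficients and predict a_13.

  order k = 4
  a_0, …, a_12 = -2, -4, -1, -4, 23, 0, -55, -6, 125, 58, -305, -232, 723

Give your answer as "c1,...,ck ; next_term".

  a_4 = -1·-4 + -3·-1 + -3·-4 + -2·-2 = 23
  a_5 = -1·23 + -3·-4 + -3·-1 + -2·-4 = 0
  a_6 = -1·0 + -3·23 + -3·-4 + -2·-1 = -55
  a_7 = -1·-55 + -3·0 + -3·23 + -2·-4 = -6
  a_8 = -1·-6 + -3·-55 + -3·0 + -2·23 = 125
  a_9 = -1·125 + -3·-6 + -3·-55 + -2·0 = 58
  a_10 = -1·58 + -3·125 + -3·-6 + -2·-55 = -305
  a_11 = -1·-305 + -3·58 + -3·125 + -2·-6 = -232
  a_12 = -1·-232 + -3·-305 + -3·58 + -2·125 = 723
  a_13 = -1·723 + -3·-232 + -3·-305 + -2·58 = 772

-1,-3,-3,-2 ; 772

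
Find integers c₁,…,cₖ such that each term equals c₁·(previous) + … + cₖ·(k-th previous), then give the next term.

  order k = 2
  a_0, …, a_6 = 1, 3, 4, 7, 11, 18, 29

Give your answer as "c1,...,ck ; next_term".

  a_2 = 1·3 + 1·1 = 4
  a_3 = 1·4 + 1·3 = 7
  a_4 = 1·7 + 1·4 = 11
  a_5 = 1·11 + 1·7 = 18
  a_6 = 1·18 + 1·11 = 29
  a_7 = 1·29 + 1·18 = 47

1,1 ; 47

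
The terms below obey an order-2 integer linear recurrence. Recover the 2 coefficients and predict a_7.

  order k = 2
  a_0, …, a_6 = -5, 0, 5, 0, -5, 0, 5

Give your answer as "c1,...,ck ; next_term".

0,-1 ; 0

  a_2 = 0·0 + -1·-5 = 5
  a_3 = 0·5 + -1·0 = 0
  a_4 = 0·0 + -1·5 = -5
  a_5 = 0·-5 + -1·0 = 0
  a_6 = 0·0 + -1·-5 = 5
  a_7 = 0·5 + -1·0 = 0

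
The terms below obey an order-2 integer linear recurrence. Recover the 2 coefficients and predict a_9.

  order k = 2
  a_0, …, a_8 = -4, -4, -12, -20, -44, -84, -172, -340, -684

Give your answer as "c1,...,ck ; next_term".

1,2 ; -1364

  a_2 = 1·-4 + 2·-4 = -12
  a_3 = 1·-12 + 2·-4 = -20
  a_4 = 1·-20 + 2·-12 = -44
  a_5 = 1·-44 + 2·-20 = -84
  a_6 = 1·-84 + 2·-44 = -172
  a_7 = 1·-172 + 2·-84 = -340
  a_8 = 1·-340 + 2·-172 = -684
  a_9 = 1·-684 + 2·-340 = -1364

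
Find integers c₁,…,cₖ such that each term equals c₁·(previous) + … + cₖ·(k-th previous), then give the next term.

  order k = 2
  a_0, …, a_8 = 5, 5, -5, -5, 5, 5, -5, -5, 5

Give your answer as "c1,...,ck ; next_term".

  a_2 = 0·5 + -1·5 = -5
  a_3 = 0·-5 + -1·5 = -5
  a_4 = 0·-5 + -1·-5 = 5
  a_5 = 0·5 + -1·-5 = 5
  a_6 = 0·5 + -1·5 = -5
  a_7 = 0·-5 + -1·5 = -5
  a_8 = 0·-5 + -1·-5 = 5
  a_9 = 0·5 + -1·-5 = 5

0,-1 ; 5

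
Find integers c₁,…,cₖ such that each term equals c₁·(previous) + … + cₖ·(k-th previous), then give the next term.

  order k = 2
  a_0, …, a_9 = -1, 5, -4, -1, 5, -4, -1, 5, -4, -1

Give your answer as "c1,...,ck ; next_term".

-1,-1 ; 5

  a_2 = -1·5 + -1·-1 = -4
  a_3 = -1·-4 + -1·5 = -1
  a_4 = -1·-1 + -1·-4 = 5
  a_5 = -1·5 + -1·-1 = -4
  a_6 = -1·-4 + -1·5 = -1
  a_7 = -1·-1 + -1·-4 = 5
  a_8 = -1·5 + -1·-1 = -4
  a_9 = -1·-4 + -1·5 = -1
  a_10 = -1·-1 + -1·-4 = 5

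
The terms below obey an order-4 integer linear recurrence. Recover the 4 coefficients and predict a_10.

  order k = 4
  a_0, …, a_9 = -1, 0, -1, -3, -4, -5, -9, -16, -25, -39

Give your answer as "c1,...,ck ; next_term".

  a_4 = 1·-3 + 0·-1 + 1·0 + 1·-1 = -4
  a_5 = 1·-4 + 0·-3 + 1·-1 + 1·0 = -5
  a_6 = 1·-5 + 0·-4 + 1·-3 + 1·-1 = -9
  a_7 = 1·-9 + 0·-5 + 1·-4 + 1·-3 = -16
  a_8 = 1·-16 + 0·-9 + 1·-5 + 1·-4 = -25
  a_9 = 1·-25 + 0·-16 + 1·-9 + 1·-5 = -39
  a_10 = 1·-39 + 0·-25 + 1·-16 + 1·-9 = -64

1,0,1,1 ; -64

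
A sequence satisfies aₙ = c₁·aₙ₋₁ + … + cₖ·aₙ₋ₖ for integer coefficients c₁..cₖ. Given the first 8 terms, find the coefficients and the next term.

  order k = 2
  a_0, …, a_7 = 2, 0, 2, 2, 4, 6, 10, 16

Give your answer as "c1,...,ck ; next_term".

1,1 ; 26

  a_2 = 1·0 + 1·2 = 2
  a_3 = 1·2 + 1·0 = 2
  a_4 = 1·2 + 1·2 = 4
  a_5 = 1·4 + 1·2 = 6
  a_6 = 1·6 + 1·4 = 10
  a_7 = 1·10 + 1·6 = 16
  a_8 = 1·16 + 1·10 = 26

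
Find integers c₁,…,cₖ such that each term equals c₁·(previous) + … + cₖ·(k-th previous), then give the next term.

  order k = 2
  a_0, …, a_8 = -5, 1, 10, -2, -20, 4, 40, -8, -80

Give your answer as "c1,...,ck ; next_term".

  a_2 = 0·1 + -2·-5 = 10
  a_3 = 0·10 + -2·1 = -2
  a_4 = 0·-2 + -2·10 = -20
  a_5 = 0·-20 + -2·-2 = 4
  a_6 = 0·4 + -2·-20 = 40
  a_7 = 0·40 + -2·4 = -8
  a_8 = 0·-8 + -2·40 = -80
  a_9 = 0·-80 + -2·-8 = 16

0,-2 ; 16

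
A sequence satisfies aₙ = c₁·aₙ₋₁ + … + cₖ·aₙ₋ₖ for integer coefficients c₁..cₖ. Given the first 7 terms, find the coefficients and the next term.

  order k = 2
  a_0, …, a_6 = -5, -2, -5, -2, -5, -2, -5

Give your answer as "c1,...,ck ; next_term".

0,1 ; -2

  a_2 = 0·-2 + 1·-5 = -5
  a_3 = 0·-5 + 1·-2 = -2
  a_4 = 0·-2 + 1·-5 = -5
  a_5 = 0·-5 + 1·-2 = -2
  a_6 = 0·-2 + 1·-5 = -5
  a_7 = 0·-5 + 1·-2 = -2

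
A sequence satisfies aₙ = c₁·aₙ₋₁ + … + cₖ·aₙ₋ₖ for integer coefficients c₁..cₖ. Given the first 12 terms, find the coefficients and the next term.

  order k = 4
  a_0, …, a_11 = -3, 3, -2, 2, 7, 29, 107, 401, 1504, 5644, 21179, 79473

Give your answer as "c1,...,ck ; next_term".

4,-1,0,1 ; 298217

  a_4 = 4·2 + -1·-2 + 0·3 + 1·-3 = 7
  a_5 = 4·7 + -1·2 + 0·-2 + 1·3 = 29
  a_6 = 4·29 + -1·7 + 0·2 + 1·-2 = 107
  a_7 = 4·107 + -1·29 + 0·7 + 1·2 = 401
  a_8 = 4·401 + -1·107 + 0·29 + 1·7 = 1504
  a_9 = 4·1504 + -1·401 + 0·107 + 1·29 = 5644
  a_10 = 4·5644 + -1·1504 + 0·401 + 1·107 = 21179
  a_11 = 4·21179 + -1·5644 + 0·1504 + 1·401 = 79473
  a_12 = 4·79473 + -1·21179 + 0·5644 + 1·1504 = 298217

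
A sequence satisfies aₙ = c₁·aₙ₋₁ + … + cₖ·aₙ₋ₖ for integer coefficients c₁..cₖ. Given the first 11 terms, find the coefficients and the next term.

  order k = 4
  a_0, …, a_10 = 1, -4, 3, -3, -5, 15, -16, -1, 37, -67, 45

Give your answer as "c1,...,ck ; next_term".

  a_4 = -1·-3 + -1·3 + 1·-4 + -1·1 = -5
  a_5 = -1·-5 + -1·-3 + 1·3 + -1·-4 = 15
  a_6 = -1·15 + -1·-5 + 1·-3 + -1·3 = -16
  a_7 = -1·-16 + -1·15 + 1·-5 + -1·-3 = -1
  a_8 = -1·-1 + -1·-16 + 1·15 + -1·-5 = 37
  a_9 = -1·37 + -1·-1 + 1·-16 + -1·15 = -67
  a_10 = -1·-67 + -1·37 + 1·-1 + -1·-16 = 45
  a_11 = -1·45 + -1·-67 + 1·37 + -1·-1 = 60

-1,-1,1,-1 ; 60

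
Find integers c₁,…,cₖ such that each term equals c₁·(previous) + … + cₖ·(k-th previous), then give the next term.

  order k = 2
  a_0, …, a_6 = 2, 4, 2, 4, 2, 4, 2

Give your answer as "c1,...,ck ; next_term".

0,1 ; 4

  a_2 = 0·4 + 1·2 = 2
  a_3 = 0·2 + 1·4 = 4
  a_4 = 0·4 + 1·2 = 2
  a_5 = 0·2 + 1·4 = 4
  a_6 = 0·4 + 1·2 = 2
  a_7 = 0·2 + 1·4 = 4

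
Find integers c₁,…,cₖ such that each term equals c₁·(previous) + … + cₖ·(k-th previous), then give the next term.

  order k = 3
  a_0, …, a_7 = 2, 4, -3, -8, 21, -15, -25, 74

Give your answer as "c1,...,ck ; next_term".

  a_3 = -2·-3 + -3·4 + -1·2 = -8
  a_4 = -2·-8 + -3·-3 + -1·4 = 21
  a_5 = -2·21 + -3·-8 + -1·-3 = -15
  a_6 = -2·-15 + -3·21 + -1·-8 = -25
  a_7 = -2·-25 + -3·-15 + -1·21 = 74
  a_8 = -2·74 + -3·-25 + -1·-15 = -58

-2,-3,-1 ; -58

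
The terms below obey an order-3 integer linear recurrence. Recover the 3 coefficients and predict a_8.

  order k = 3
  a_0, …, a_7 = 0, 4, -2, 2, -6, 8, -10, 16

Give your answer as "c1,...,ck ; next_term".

-1,0,-1 ; -24

  a_3 = -1·-2 + 0·4 + -1·0 = 2
  a_4 = -1·2 + 0·-2 + -1·4 = -6
  a_5 = -1·-6 + 0·2 + -1·-2 = 8
  a_6 = -1·8 + 0·-6 + -1·2 = -10
  a_7 = -1·-10 + 0·8 + -1·-6 = 16
  a_8 = -1·16 + 0·-10 + -1·8 = -24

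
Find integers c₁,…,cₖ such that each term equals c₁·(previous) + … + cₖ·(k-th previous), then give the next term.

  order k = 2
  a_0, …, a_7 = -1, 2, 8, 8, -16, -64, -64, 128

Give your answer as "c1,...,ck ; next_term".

  a_2 = 2·2 + -4·-1 = 8
  a_3 = 2·8 + -4·2 = 8
  a_4 = 2·8 + -4·8 = -16
  a_5 = 2·-16 + -4·8 = -64
  a_6 = 2·-64 + -4·-16 = -64
  a_7 = 2·-64 + -4·-64 = 128
  a_8 = 2·128 + -4·-64 = 512

2,-4 ; 512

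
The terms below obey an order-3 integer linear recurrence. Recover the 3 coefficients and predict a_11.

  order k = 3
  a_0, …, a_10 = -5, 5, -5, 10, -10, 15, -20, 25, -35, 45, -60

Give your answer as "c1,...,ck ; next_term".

  a_3 = 0·-5 + 1·5 + -1·-5 = 10
  a_4 = 0·10 + 1·-5 + -1·5 = -10
  a_5 = 0·-10 + 1·10 + -1·-5 = 15
  a_6 = 0·15 + 1·-10 + -1·10 = -20
  a_7 = 0·-20 + 1·15 + -1·-10 = 25
  a_8 = 0·25 + 1·-20 + -1·15 = -35
  a_9 = 0·-35 + 1·25 + -1·-20 = 45
  a_10 = 0·45 + 1·-35 + -1·25 = -60
  a_11 = 0·-60 + 1·45 + -1·-35 = 80

0,1,-1 ; 80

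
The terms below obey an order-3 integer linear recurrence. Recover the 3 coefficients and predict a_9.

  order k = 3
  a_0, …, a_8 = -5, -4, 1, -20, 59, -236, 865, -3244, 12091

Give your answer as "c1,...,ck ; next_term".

-3,3,1 ; -45140

  a_3 = -3·1 + 3·-4 + 1·-5 = -20
  a_4 = -3·-20 + 3·1 + 1·-4 = 59
  a_5 = -3·59 + 3·-20 + 1·1 = -236
  a_6 = -3·-236 + 3·59 + 1·-20 = 865
  a_7 = -3·865 + 3·-236 + 1·59 = -3244
  a_8 = -3·-3244 + 3·865 + 1·-236 = 12091
  a_9 = -3·12091 + 3·-3244 + 1·865 = -45140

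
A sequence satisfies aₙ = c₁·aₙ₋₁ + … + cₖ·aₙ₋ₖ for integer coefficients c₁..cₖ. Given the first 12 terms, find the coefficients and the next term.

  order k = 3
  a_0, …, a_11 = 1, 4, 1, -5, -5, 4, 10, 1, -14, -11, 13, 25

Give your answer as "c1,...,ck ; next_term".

0,-1,-1 ; -2

  a_3 = 0·1 + -1·4 + -1·1 = -5
  a_4 = 0·-5 + -1·1 + -1·4 = -5
  a_5 = 0·-5 + -1·-5 + -1·1 = 4
  a_6 = 0·4 + -1·-5 + -1·-5 = 10
  a_7 = 0·10 + -1·4 + -1·-5 = 1
  a_8 = 0·1 + -1·10 + -1·4 = -14
  a_9 = 0·-14 + -1·1 + -1·10 = -11
  a_10 = 0·-11 + -1·-14 + -1·1 = 13
  a_11 = 0·13 + -1·-11 + -1·-14 = 25
  a_12 = 0·25 + -1·13 + -1·-11 = -2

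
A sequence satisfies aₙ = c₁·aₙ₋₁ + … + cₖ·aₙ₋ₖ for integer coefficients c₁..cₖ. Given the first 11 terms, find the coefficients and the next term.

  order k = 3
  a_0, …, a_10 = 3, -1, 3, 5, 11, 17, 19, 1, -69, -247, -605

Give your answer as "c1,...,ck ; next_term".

3,-2,-2 ; -1183

  a_3 = 3·3 + -2·-1 + -2·3 = 5
  a_4 = 3·5 + -2·3 + -2·-1 = 11
  a_5 = 3·11 + -2·5 + -2·3 = 17
  a_6 = 3·17 + -2·11 + -2·5 = 19
  a_7 = 3·19 + -2·17 + -2·11 = 1
  a_8 = 3·1 + -2·19 + -2·17 = -69
  a_9 = 3·-69 + -2·1 + -2·19 = -247
  a_10 = 3·-247 + -2·-69 + -2·1 = -605
  a_11 = 3·-605 + -2·-247 + -2·-69 = -1183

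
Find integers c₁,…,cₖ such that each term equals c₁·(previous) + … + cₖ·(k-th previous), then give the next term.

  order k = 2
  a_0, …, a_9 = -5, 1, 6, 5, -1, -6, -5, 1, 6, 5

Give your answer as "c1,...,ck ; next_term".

1,-1 ; -1

  a_2 = 1·1 + -1·-5 = 6
  a_3 = 1·6 + -1·1 = 5
  a_4 = 1·5 + -1·6 = -1
  a_5 = 1·-1 + -1·5 = -6
  a_6 = 1·-6 + -1·-1 = -5
  a_7 = 1·-5 + -1·-6 = 1
  a_8 = 1·1 + -1·-5 = 6
  a_9 = 1·6 + -1·1 = 5
  a_10 = 1·5 + -1·6 = -1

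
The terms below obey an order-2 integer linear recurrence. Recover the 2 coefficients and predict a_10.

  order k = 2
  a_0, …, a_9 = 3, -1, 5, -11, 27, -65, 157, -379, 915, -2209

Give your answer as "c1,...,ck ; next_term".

-2,1 ; 5333

  a_2 = -2·-1 + 1·3 = 5
  a_3 = -2·5 + 1·-1 = -11
  a_4 = -2·-11 + 1·5 = 27
  a_5 = -2·27 + 1·-11 = -65
  a_6 = -2·-65 + 1·27 = 157
  a_7 = -2·157 + 1·-65 = -379
  a_8 = -2·-379 + 1·157 = 915
  a_9 = -2·915 + 1·-379 = -2209
  a_10 = -2·-2209 + 1·915 = 5333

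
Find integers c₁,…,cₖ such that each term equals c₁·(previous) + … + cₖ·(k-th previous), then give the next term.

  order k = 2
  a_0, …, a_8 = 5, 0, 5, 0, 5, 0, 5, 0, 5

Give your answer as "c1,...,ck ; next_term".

0,1 ; 0

  a_2 = 0·0 + 1·5 = 5
  a_3 = 0·5 + 1·0 = 0
  a_4 = 0·0 + 1·5 = 5
  a_5 = 0·5 + 1·0 = 0
  a_6 = 0·0 + 1·5 = 5
  a_7 = 0·5 + 1·0 = 0
  a_8 = 0·0 + 1·5 = 5
  a_9 = 0·5 + 1·0 = 0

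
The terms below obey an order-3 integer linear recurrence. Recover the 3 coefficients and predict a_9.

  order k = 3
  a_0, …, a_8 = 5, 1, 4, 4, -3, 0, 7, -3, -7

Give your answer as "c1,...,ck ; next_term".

0,-1,1 ; 10

  a_3 = 0·4 + -1·1 + 1·5 = 4
  a_4 = 0·4 + -1·4 + 1·1 = -3
  a_5 = 0·-3 + -1·4 + 1·4 = 0
  a_6 = 0·0 + -1·-3 + 1·4 = 7
  a_7 = 0·7 + -1·0 + 1·-3 = -3
  a_8 = 0·-3 + -1·7 + 1·0 = -7
  a_9 = 0·-7 + -1·-3 + 1·7 = 10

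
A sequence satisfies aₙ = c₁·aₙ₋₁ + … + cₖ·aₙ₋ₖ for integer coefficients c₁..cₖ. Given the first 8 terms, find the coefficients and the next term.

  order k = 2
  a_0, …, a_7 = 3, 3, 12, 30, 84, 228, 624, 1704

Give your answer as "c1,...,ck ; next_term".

  a_2 = 2·3 + 2·3 = 12
  a_3 = 2·12 + 2·3 = 30
  a_4 = 2·30 + 2·12 = 84
  a_5 = 2·84 + 2·30 = 228
  a_6 = 2·228 + 2·84 = 624
  a_7 = 2·624 + 2·228 = 1704
  a_8 = 2·1704 + 2·624 = 4656

2,2 ; 4656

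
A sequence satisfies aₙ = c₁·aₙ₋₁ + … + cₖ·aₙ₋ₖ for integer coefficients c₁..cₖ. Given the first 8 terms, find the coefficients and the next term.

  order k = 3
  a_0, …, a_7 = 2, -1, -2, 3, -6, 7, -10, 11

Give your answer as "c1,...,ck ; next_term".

-1,1,1 ; -14

  a_3 = -1·-2 + 1·-1 + 1·2 = 3
  a_4 = -1·3 + 1·-2 + 1·-1 = -6
  a_5 = -1·-6 + 1·3 + 1·-2 = 7
  a_6 = -1·7 + 1·-6 + 1·3 = -10
  a_7 = -1·-10 + 1·7 + 1·-6 = 11
  a_8 = -1·11 + 1·-10 + 1·7 = -14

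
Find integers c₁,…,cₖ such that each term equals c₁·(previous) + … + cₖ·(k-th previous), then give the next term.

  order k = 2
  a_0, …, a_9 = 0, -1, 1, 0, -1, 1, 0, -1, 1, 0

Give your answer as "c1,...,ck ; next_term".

-1,-1 ; -1

  a_2 = -1·-1 + -1·0 = 1
  a_3 = -1·1 + -1·-1 = 0
  a_4 = -1·0 + -1·1 = -1
  a_5 = -1·-1 + -1·0 = 1
  a_6 = -1·1 + -1·-1 = 0
  a_7 = -1·0 + -1·1 = -1
  a_8 = -1·-1 + -1·0 = 1
  a_9 = -1·1 + -1·-1 = 0
  a_10 = -1·0 + -1·1 = -1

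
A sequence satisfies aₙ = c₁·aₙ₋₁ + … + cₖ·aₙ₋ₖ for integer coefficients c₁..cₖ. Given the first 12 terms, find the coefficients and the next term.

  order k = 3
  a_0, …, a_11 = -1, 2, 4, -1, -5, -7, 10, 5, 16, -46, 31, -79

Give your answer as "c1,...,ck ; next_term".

-1,0,-3 ; 217

  a_3 = -1·4 + 0·2 + -3·-1 = -1
  a_4 = -1·-1 + 0·4 + -3·2 = -5
  a_5 = -1·-5 + 0·-1 + -3·4 = -7
  a_6 = -1·-7 + 0·-5 + -3·-1 = 10
  a_7 = -1·10 + 0·-7 + -3·-5 = 5
  a_8 = -1·5 + 0·10 + -3·-7 = 16
  a_9 = -1·16 + 0·5 + -3·10 = -46
  a_10 = -1·-46 + 0·16 + -3·5 = 31
  a_11 = -1·31 + 0·-46 + -3·16 = -79
  a_12 = -1·-79 + 0·31 + -3·-46 = 217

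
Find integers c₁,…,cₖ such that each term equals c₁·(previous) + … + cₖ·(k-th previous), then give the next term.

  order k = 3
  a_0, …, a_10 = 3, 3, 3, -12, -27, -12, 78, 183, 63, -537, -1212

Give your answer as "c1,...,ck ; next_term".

  a_3 = 1·3 + -2·3 + -3·3 = -12
  a_4 = 1·-12 + -2·3 + -3·3 = -27
  a_5 = 1·-27 + -2·-12 + -3·3 = -12
  a_6 = 1·-12 + -2·-27 + -3·-12 = 78
  a_7 = 1·78 + -2·-12 + -3·-27 = 183
  a_8 = 1·183 + -2·78 + -3·-12 = 63
  a_9 = 1·63 + -2·183 + -3·78 = -537
  a_10 = 1·-537 + -2·63 + -3·183 = -1212
  a_11 = 1·-1212 + -2·-537 + -3·63 = -327

1,-2,-3 ; -327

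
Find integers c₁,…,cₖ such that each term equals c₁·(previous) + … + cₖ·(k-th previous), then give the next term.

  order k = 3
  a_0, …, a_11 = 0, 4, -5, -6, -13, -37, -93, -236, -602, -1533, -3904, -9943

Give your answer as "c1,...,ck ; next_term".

2,1,1 ; -25323

  a_3 = 2·-5 + 1·4 + 1·0 = -6
  a_4 = 2·-6 + 1·-5 + 1·4 = -13
  a_5 = 2·-13 + 1·-6 + 1·-5 = -37
  a_6 = 2·-37 + 1·-13 + 1·-6 = -93
  a_7 = 2·-93 + 1·-37 + 1·-13 = -236
  a_8 = 2·-236 + 1·-93 + 1·-37 = -602
  a_9 = 2·-602 + 1·-236 + 1·-93 = -1533
  a_10 = 2·-1533 + 1·-602 + 1·-236 = -3904
  a_11 = 2·-3904 + 1·-1533 + 1·-602 = -9943
  a_12 = 2·-9943 + 1·-3904 + 1·-1533 = -25323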